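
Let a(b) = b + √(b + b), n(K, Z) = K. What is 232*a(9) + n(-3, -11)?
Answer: 2085 + 696*√2 ≈ 3069.3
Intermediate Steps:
a(b) = b + √2*√b (a(b) = b + √(2*b) = b + √2*√b)
232*a(9) + n(-3, -11) = 232*(9 + √2*√9) - 3 = 232*(9 + √2*3) - 3 = 232*(9 + 3*√2) - 3 = (2088 + 696*√2) - 3 = 2085 + 696*√2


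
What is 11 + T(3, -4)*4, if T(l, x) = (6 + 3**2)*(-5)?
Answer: -289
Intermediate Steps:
T(l, x) = -75 (T(l, x) = (6 + 9)*(-5) = 15*(-5) = -75)
11 + T(3, -4)*4 = 11 - 75*4 = 11 - 300 = -289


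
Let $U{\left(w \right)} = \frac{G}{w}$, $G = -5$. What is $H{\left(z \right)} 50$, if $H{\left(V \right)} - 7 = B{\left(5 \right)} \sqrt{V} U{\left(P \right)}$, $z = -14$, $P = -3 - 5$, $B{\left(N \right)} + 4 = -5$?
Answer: $350 - \frac{1125 i \sqrt{14}}{4} \approx 350.0 - 1052.3 i$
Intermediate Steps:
$B{\left(N \right)} = -9$ ($B{\left(N \right)} = -4 - 5 = -9$)
$P = -8$ ($P = -3 - 5 = -8$)
$U{\left(w \right)} = - \frac{5}{w}$
$H{\left(V \right)} = 7 - \frac{45 \sqrt{V}}{8}$ ($H{\left(V \right)} = 7 + - 9 \sqrt{V} \left(- \frac{5}{-8}\right) = 7 + - 9 \sqrt{V} \left(\left(-5\right) \left(- \frac{1}{8}\right)\right) = 7 + - 9 \sqrt{V} \frac{5}{8} = 7 - \frac{45 \sqrt{V}}{8}$)
$H{\left(z \right)} 50 = \left(7 - \frac{45 \sqrt{-14}}{8}\right) 50 = \left(7 - \frac{45 i \sqrt{14}}{8}\right) 50 = 350 - \frac{1125 i \sqrt{14}}{4}$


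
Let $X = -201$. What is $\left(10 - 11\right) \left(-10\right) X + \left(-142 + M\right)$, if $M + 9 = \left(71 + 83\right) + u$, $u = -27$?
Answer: $-2034$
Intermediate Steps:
$M = 118$ ($M = -9 + \left(\left(71 + 83\right) - 27\right) = -9 + \left(154 - 27\right) = -9 + 127 = 118$)
$\left(10 - 11\right) \left(-10\right) X + \left(-142 + M\right) = \left(10 - 11\right) \left(-10\right) \left(-201\right) + \left(-142 + 118\right) = \left(-1\right) \left(-10\right) \left(-201\right) - 24 = 10 \left(-201\right) - 24 = -2010 - 24 = -2034$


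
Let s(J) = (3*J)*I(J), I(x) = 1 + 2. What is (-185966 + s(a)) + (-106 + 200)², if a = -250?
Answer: -179380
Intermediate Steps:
I(x) = 3
s(J) = 9*J (s(J) = (3*J)*3 = 9*J)
(-185966 + s(a)) + (-106 + 200)² = (-185966 + 9*(-250)) + (-106 + 200)² = (-185966 - 2250) + 94² = -188216 + 8836 = -179380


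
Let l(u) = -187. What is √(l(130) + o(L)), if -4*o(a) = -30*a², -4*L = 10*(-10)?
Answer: √18002/2 ≈ 67.086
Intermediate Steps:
L = 25 (L = -5*(-10)/2 = -¼*(-100) = 25)
o(a) = 15*a²/2 (o(a) = -(-15)*a²/2 = 15*a²/2)
√(l(130) + o(L)) = √(-187 + (15/2)*25²) = √(-187 + (15/2)*625) = √(-187 + 9375/2) = √(9001/2) = √18002/2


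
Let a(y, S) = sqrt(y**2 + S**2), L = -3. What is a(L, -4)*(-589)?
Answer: -2945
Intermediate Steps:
a(y, S) = sqrt(S**2 + y**2)
a(L, -4)*(-589) = sqrt((-4)**2 + (-3)**2)*(-589) = sqrt(16 + 9)*(-589) = sqrt(25)*(-589) = 5*(-589) = -2945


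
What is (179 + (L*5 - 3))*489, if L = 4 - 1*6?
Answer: 81174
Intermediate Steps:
L = -2 (L = 4 - 6 = -2)
(179 + (L*5 - 3))*489 = (179 + (-2*5 - 3))*489 = (179 + (-10 - 3))*489 = (179 - 13)*489 = 166*489 = 81174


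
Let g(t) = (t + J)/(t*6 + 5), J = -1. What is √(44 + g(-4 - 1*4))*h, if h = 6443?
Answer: 6443*√81743/43 ≈ 42840.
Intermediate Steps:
g(t) = (-1 + t)/(5 + 6*t) (g(t) = (t - 1)/(t*6 + 5) = (-1 + t)/(6*t + 5) = (-1 + t)/(5 + 6*t))
√(44 + g(-4 - 1*4))*h = √(44 + (-1 + (-4 - 1*4))/(5 + 6*(-4 - 1*4)))*6443 = √(44 + (-1 + (-4 - 4))/(5 + 6*(-4 - 4)))*6443 = √(44 + (-1 - 8)/(5 + 6*(-8)))*6443 = √(44 - 9/(5 - 48))*6443 = √(44 - 9/(-43))*6443 = √(44 - 1/43*(-9))*6443 = √(44 + 9/43)*6443 = √(1901/43)*6443 = (√81743/43)*6443 = 6443*√81743/43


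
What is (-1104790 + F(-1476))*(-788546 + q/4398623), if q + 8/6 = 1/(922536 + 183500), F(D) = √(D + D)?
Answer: 6357465768061937297335975/7297553082642 - 11508912586214461205*I*√82/2432517694214 ≈ 8.7118e+11 - 4.2844e+7*I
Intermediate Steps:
F(D) = √2*√D (F(D) = √(2*D) = √2*√D)
q = -4424141/3318108 (q = -4/3 + 1/(922536 + 183500) = -4/3 + 1/1106036 = -4424141/3318108 ≈ -1.3333)
(-1104790 + F(-1476))*(-788546 + q/4398623) = (-1104790 + √2*√(-1476))*(-788546 - 4424141/3318108/4398623) = (-1104790 + √2*(6*I*√41))*(-788546 - 4424141/3318108*1/4398623) = (-1104790 + 6*I*√82)*(-788546 - 4424141/14595106165284) = (-1104790 + 6*I*√82)*(-11508912586214461205/14595106165284) = 6357465768061937297335975/7297553082642 - 11508912586214461205*I*√82/2432517694214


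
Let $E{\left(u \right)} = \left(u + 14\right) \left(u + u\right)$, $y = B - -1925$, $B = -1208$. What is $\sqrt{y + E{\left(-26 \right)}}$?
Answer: $3 \sqrt{149} \approx 36.62$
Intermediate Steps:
$y = 717$ ($y = -1208 - -1925 = -1208 + 1925 = 717$)
$E{\left(u \right)} = 2 u \left(14 + u\right)$ ($E{\left(u \right)} = \left(14 + u\right) 2 u = 2 u \left(14 + u\right)$)
$\sqrt{y + E{\left(-26 \right)}} = \sqrt{717 + 2 \left(-26\right) \left(14 - 26\right)} = \sqrt{717 + 2 \left(-26\right) \left(-12\right)} = \sqrt{717 + 624} = \sqrt{1341} = 3 \sqrt{149}$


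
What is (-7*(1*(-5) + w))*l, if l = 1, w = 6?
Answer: -7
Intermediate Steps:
(-7*(1*(-5) + w))*l = -7*(1*(-5) + 6)*1 = -7*(-5 + 6)*1 = -7*1*1 = -7*1 = -7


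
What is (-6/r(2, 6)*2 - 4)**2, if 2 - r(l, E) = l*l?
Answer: 4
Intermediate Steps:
r(l, E) = 2 - l**2 (r(l, E) = 2 - l*l = 2 - l**2)
(-6/r(2, 6)*2 - 4)**2 = (-6/(2 - 1*2**2)*2 - 4)**2 = (-6/(2 - 1*4)*2 - 4)**2 = (-6/(2 - 4)*2 - 4)**2 = (-6/(-2)*2 - 4)**2 = (-6*(-1/2)*2 - 4)**2 = (3*2 - 4)**2 = (6 - 4)**2 = 2**2 = 4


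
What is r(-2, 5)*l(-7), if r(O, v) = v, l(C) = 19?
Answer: 95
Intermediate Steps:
r(-2, 5)*l(-7) = 5*19 = 95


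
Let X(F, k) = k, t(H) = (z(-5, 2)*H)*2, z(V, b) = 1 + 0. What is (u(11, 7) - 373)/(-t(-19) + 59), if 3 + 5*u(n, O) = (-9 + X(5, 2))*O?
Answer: -1917/485 ≈ -3.9526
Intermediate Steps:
z(V, b) = 1
t(H) = 2*H (t(H) = (1*H)*2 = H*2 = 2*H)
u(n, O) = -3/5 - 7*O/5 (u(n, O) = -3/5 + ((-9 + 2)*O)/5 = -3/5 + (-7*O)/5 = -3/5 - 7*O/5)
(u(11, 7) - 373)/(-t(-19) + 59) = ((-3/5 - 7/5*7) - 373)/(-2*(-19) + 59) = ((-3/5 - 49/5) - 373)/(-1*(-38) + 59) = (-52/5 - 373)/(38 + 59) = -1917/5/97 = -1917/5*1/97 = -1917/485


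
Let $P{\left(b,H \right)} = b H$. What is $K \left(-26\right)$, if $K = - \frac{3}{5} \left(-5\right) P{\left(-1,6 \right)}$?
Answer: $468$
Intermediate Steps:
$P{\left(b,H \right)} = H b$
$K = -18$ ($K = - \frac{3}{5} \left(-5\right) 6 \left(-1\right) = \left(-3\right) \frac{1}{5} \left(-5\right) \left(-6\right) = \left(- \frac{3}{5}\right) \left(-5\right) \left(-6\right) = 3 \left(-6\right) = -18$)
$K \left(-26\right) = \left(-18\right) \left(-26\right) = 468$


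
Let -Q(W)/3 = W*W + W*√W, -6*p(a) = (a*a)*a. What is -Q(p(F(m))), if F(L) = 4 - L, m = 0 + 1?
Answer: 243/4 - 81*I*√2/4 ≈ 60.75 - 28.638*I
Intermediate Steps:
m = 1
p(a) = -a³/6 (p(a) = -a*a*a/6 = -a²*a/6 = -a³/6)
Q(W) = -3*W² - 3*W^(3/2) (Q(W) = -3*(W*W + W*√W) = -3*(W² + W^(3/2)) = -3*W² - 3*W^(3/2))
-Q(p(F(m))) = -(-3*(4 - 1*1)⁶/36 - 3*(-I*√6*(4 - 1*1)^(9/2)/36)) = -(-3*(4 - 1)⁶/36 - 3*(-I*√6*(4 - 1)^(9/2)/36)) = -(-3*(-⅙*3³)² - 3*(-27*I*√2/4)) = -(-3*(-⅙*27)² - 3*(-27*I*√2/4)) = -(-3*(-9/2)² - (-81)*I*√2/4) = -(-3*81/4 - (-81)*I*√2/4) = -(-243/4 + 81*I*√2/4) = 243/4 - 81*I*√2/4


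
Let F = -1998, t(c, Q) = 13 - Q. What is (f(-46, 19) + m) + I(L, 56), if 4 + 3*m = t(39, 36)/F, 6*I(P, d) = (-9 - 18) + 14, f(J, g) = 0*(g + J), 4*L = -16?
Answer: -10478/2997 ≈ -3.4962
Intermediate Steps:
L = -4 (L = (¼)*(-16) = -4)
f(J, g) = 0 (f(J, g) = 0*(J + g) = 0)
I(P, d) = -13/6 (I(P, d) = ((-9 - 18) + 14)/6 = (-27 + 14)/6 = (⅙)*(-13) = -13/6)
m = -7969/5994 (m = -4/3 + ((13 - 1*36)/(-1998))/3 = -4/3 + ((13 - 36)*(-1/1998))/3 = -4/3 + (-23*(-1/1998))/3 = -4/3 + (⅓)*(23/1998) = -4/3 + 23/5994 = -7969/5994 ≈ -1.3295)
(f(-46, 19) + m) + I(L, 56) = (0 - 7969/5994) - 13/6 = -7969/5994 - 13/6 = -10478/2997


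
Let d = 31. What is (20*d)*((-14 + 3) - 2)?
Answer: -8060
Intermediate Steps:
(20*d)*((-14 + 3) - 2) = (20*31)*((-14 + 3) - 2) = 620*(-11 - 2) = 620*(-13) = -8060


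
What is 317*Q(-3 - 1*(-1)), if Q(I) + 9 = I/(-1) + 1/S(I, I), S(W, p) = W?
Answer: -4755/2 ≈ -2377.5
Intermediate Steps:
Q(I) = -9 + 1/I - I (Q(I) = -9 + (I/(-1) + 1/I) = -9 + (I*(-1) + 1/I) = -9 + (-I + 1/I) = -9 + (1/I - I) = -9 + 1/I - I)
317*Q(-3 - 1*(-1)) = 317*(-9 + 1/(-3 - 1*(-1)) - (-3 - 1*(-1))) = 317*(-9 + 1/(-3 + 1) - (-3 + 1)) = 317*(-9 + 1/(-2) - 1*(-2)) = 317*(-9 - 1/2 + 2) = 317*(-15/2) = -4755/2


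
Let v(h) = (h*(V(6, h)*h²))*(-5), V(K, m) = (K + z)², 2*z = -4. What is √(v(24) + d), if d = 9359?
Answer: I*√1096561 ≈ 1047.2*I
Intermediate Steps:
z = -2 (z = (½)*(-4) = -2)
V(K, m) = (-2 + K)² (V(K, m) = (K - 2)² = (-2 + K)²)
v(h) = -80*h³ (v(h) = (h*((-2 + 6)²*h²))*(-5) = (h*(4²*h²))*(-5) = (h*(16*h²))*(-5) = (16*h³)*(-5) = -80*h³)
√(v(24) + d) = √(-80*24³ + 9359) = √(-80*13824 + 9359) = √(-1105920 + 9359) = √(-1096561) = I*√1096561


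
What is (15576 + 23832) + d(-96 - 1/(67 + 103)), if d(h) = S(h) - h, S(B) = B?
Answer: 39408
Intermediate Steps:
d(h) = 0 (d(h) = h - h = 0)
(15576 + 23832) + d(-96 - 1/(67 + 103)) = (15576 + 23832) + 0 = 39408 + 0 = 39408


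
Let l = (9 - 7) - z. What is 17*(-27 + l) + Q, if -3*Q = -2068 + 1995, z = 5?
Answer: -1457/3 ≈ -485.67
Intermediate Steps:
l = -3 (l = (9 - 7) - 1*5 = 2 - 5 = -3)
Q = 73/3 (Q = -(-2068 + 1995)/3 = -⅓*(-73) = 73/3 ≈ 24.333)
17*(-27 + l) + Q = 17*(-27 - 3) + 73/3 = 17*(-30) + 73/3 = -510 + 73/3 = -1457/3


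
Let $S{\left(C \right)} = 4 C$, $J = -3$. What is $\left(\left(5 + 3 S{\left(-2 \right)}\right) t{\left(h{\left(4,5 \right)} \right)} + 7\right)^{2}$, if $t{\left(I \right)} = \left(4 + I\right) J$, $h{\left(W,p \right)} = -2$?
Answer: $14641$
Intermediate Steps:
$t{\left(I \right)} = -12 - 3 I$ ($t{\left(I \right)} = \left(4 + I\right) \left(-3\right) = -12 - 3 I$)
$\left(\left(5 + 3 S{\left(-2 \right)}\right) t{\left(h{\left(4,5 \right)} \right)} + 7\right)^{2} = \left(\left(5 + 3 \cdot 4 \left(-2\right)\right) \left(-12 - -6\right) + 7\right)^{2} = \left(\left(5 + 3 \left(-8\right)\right) \left(-12 + 6\right) + 7\right)^{2} = \left(\left(5 - 24\right) \left(-6\right) + 7\right)^{2} = \left(\left(-19\right) \left(-6\right) + 7\right)^{2} = \left(114 + 7\right)^{2} = 121^{2} = 14641$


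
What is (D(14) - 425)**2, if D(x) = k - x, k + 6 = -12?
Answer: 208849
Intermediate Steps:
k = -18 (k = -6 - 12 = -18)
D(x) = -18 - x
(D(14) - 425)**2 = ((-18 - 1*14) - 425)**2 = ((-18 - 14) - 425)**2 = (-32 - 425)**2 = (-457)**2 = 208849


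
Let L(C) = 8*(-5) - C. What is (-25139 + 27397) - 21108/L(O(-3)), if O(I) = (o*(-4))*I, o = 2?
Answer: 41405/16 ≈ 2587.8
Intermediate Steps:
O(I) = -8*I (O(I) = (2*(-4))*I = -8*I)
L(C) = -40 - C
(-25139 + 27397) - 21108/L(O(-3)) = (-25139 + 27397) - 21108/(-40 - (-8)*(-3)) = 2258 - 21108/(-40 - 1*24) = 2258 - 21108/(-40 - 24) = 2258 - 21108/(-64) = 2258 - 21108*(-1/64) = 2258 + 5277/16 = 41405/16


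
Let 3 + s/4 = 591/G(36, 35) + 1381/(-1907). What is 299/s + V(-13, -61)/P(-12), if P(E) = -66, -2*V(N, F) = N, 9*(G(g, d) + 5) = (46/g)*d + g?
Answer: 9784750963/23497769856 ≈ 0.41641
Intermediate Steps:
G(g, d) = -5 + g/9 + 46*d/(9*g) (G(g, d) = -5 + ((46/g)*d + g)/9 = -5 + (46*d/g + g)/9 = -5 + (g + 46*d/g)/9 = -5 + (g/9 + 46*d/(9*g)) = -5 + g/9 + 46*d/(9*g))
V(N, F) = -N/2
s = 712053632/1226201 (s = -12 + 4*(591/(((⅑)*(46*35 + 36*(-45 + 36))/36)) + 1381/(-1907)) = -12 + 4*(591/(((⅑)*(1/36)*(1610 + 36*(-9)))) + 1381*(-1/1907)) = -12 + 4*(591/(((⅑)*(1/36)*(1610 - 324))) - 1381/1907) = -12 + 4*(591/(((⅑)*(1/36)*1286)) - 1381/1907) = -12 + 4*(591/(643/162) - 1381/1907) = -12 + 4*(591*(162/643) - 1381/1907) = -12 + 4*(95742/643 - 1381/1907) = -12 + 4*(181692011/1226201) = -12 + 726768044/1226201 = 712053632/1226201 ≈ 580.70)
299/s + V(-13, -61)/P(-12) = 299/(712053632/1226201) - ½*(-13)/(-66) = 299*(1226201/712053632) + (13/2)*(-1/66) = 366634099/712053632 - 13/132 = 9784750963/23497769856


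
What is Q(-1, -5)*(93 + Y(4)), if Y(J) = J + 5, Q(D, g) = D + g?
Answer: -612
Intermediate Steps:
Y(J) = 5 + J
Q(-1, -5)*(93 + Y(4)) = (-1 - 5)*(93 + (5 + 4)) = -6*(93 + 9) = -6*102 = -612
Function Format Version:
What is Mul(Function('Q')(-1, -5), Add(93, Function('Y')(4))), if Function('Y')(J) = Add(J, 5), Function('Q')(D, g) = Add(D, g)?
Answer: -612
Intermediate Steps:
Function('Y')(J) = Add(5, J)
Mul(Function('Q')(-1, -5), Add(93, Function('Y')(4))) = Mul(Add(-1, -5), Add(93, Add(5, 4))) = Mul(-6, Add(93, 9)) = Mul(-6, 102) = -612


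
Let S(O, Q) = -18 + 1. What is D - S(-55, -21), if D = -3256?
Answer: -3239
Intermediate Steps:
S(O, Q) = -17
D - S(-55, -21) = -3256 - 1*(-17) = -3256 + 17 = -3239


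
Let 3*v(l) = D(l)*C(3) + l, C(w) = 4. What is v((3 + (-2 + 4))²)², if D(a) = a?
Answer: 15625/9 ≈ 1736.1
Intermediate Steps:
v(l) = 5*l/3 (v(l) = (l*4 + l)/3 = (4*l + l)/3 = (5*l)/3 = 5*l/3)
v((3 + (-2 + 4))²)² = (5*(3 + (-2 + 4))²/3)² = (5*(3 + 2)²/3)² = ((5/3)*5²)² = ((5/3)*25)² = (125/3)² = 15625/9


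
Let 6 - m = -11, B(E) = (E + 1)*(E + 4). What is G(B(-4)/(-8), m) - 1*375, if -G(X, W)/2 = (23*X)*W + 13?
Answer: -401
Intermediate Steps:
B(E) = (1 + E)*(4 + E)
m = 17 (m = 6 - 1*(-11) = 6 + 11 = 17)
G(X, W) = -26 - 46*W*X (G(X, W) = -2*((23*X)*W + 13) = -2*(23*W*X + 13) = -2*(13 + 23*W*X) = -26 - 46*W*X)
G(B(-4)/(-8), m) - 1*375 = (-26 - 46*17*(4 + (-4)² + 5*(-4))/(-8)) - 1*375 = (-26 - 46*17*(4 + 16 - 20)*(-⅛)) - 375 = (-26 - 46*17*0*(-⅛)) - 375 = (-26 - 46*17*0) - 375 = (-26 + 0) - 375 = -26 - 375 = -401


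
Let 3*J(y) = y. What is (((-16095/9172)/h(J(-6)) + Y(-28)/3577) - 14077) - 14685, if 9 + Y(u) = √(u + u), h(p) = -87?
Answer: -943630134731/32808244 + 2*I*√14/3577 ≈ -28762.0 + 0.0020921*I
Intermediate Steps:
J(y) = y/3
Y(u) = -9 + √2*√u (Y(u) = -9 + √(u + u) = -9 + √(2*u) = -9 + √2*√u)
(((-16095/9172)/h(J(-6)) + Y(-28)/3577) - 14077) - 14685 = ((-16095/9172/(-87) + (-9 + √2*√(-28))/3577) - 14077) - 14685 = ((-16095*1/9172*(-1/87) + (-9 + √2*(2*I*√7))*(1/3577)) - 14077) - 14685 = ((-16095/9172*(-1/87) + (-9 + 2*I*√14)*(1/3577)) - 14077) - 14685 = ((185/9172 + (-9/3577 + 2*I*√14/3577)) - 14077) - 14685 = ((579197/32808244 + 2*I*√14/3577) - 14077) - 14685 = (-461841071591/32808244 + 2*I*√14/3577) - 14685 = -943630134731/32808244 + 2*I*√14/3577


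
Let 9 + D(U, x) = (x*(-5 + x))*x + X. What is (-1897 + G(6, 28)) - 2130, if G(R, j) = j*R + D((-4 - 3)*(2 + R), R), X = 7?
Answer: -3825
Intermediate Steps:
D(U, x) = -2 + x**2*(-5 + x) (D(U, x) = -9 + ((x*(-5 + x))*x + 7) = -9 + (x**2*(-5 + x) + 7) = -9 + (7 + x**2*(-5 + x)) = -2 + x**2*(-5 + x))
G(R, j) = -2 + R**3 - 5*R**2 + R*j (G(R, j) = j*R + (-2 + R**3 - 5*R**2) = R*j + (-2 + R**3 - 5*R**2) = -2 + R**3 - 5*R**2 + R*j)
(-1897 + G(6, 28)) - 2130 = (-1897 + (-2 + 6**3 - 5*6**2 + 6*28)) - 2130 = (-1897 + (-2 + 216 - 5*36 + 168)) - 2130 = (-1897 + (-2 + 216 - 180 + 168)) - 2130 = (-1897 + 202) - 2130 = -1695 - 2130 = -3825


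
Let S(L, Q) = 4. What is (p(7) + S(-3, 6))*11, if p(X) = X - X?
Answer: 44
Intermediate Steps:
p(X) = 0
(p(7) + S(-3, 6))*11 = (0 + 4)*11 = 4*11 = 44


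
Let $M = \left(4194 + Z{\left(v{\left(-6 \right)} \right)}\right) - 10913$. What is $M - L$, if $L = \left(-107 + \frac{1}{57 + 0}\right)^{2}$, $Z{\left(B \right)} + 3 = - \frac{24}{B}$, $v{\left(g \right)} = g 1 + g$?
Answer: $- \frac{59018884}{3249} \approx -18165.0$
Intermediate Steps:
$v{\left(g \right)} = 2 g$ ($v{\left(g \right)} = g + g = 2 g$)
$Z{\left(B \right)} = -3 - \frac{24}{B}$
$L = \frac{37185604}{3249}$ ($L = \left(-107 + \frac{1}{57}\right)^{2} = \left(- \frac{6098}{57}\right)^{2} = \frac{37185604}{3249} \approx 11445.0$)
$M = -6720$ ($M = \left(4194 - \left(3 + \frac{24}{2 \left(-6\right)}\right)\right) - 10913 = \left(4194 - \left(3 + \frac{24}{-12}\right)\right) - 10913 = \left(4194 - 1\right) - 10913 = 4193 - 10913 = -6720$)
$M - L = -6720 - \frac{37185604}{3249} = - \frac{59018884}{3249}$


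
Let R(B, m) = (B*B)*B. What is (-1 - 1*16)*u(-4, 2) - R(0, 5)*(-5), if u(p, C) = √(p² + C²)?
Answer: -34*√5 ≈ -76.026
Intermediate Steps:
R(B, m) = B³ (R(B, m) = B²*B = B³)
u(p, C) = √(C² + p²)
(-1 - 1*16)*u(-4, 2) - R(0, 5)*(-5) = (-1 - 1*16)*√(2² + (-4)²) - 0³*(-5) = (-1 - 16)*√(4 + 16) - 0*(-5) = -34*√5 - 1*0 = -34*√5 + 0 = -34*√5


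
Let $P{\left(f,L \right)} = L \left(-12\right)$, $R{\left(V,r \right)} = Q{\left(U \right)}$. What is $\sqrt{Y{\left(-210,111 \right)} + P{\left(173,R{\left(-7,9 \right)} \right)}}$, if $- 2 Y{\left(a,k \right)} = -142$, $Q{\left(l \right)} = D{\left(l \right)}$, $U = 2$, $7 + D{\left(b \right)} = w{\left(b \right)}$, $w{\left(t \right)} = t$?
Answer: $\sqrt{131} \approx 11.446$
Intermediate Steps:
$D{\left(b \right)} = -7 + b$
$Q{\left(l \right)} = -7 + l$
$R{\left(V,r \right)} = -5$ ($R{\left(V,r \right)} = -7 + 2 = -5$)
$Y{\left(a,k \right)} = 71$ ($Y{\left(a,k \right)} = \left(- \frac{1}{2}\right) \left(-142\right) = 71$)
$P{\left(f,L \right)} = - 12 L$
$\sqrt{Y{\left(-210,111 \right)} + P{\left(173,R{\left(-7,9 \right)} \right)}} = \sqrt{71 - -60} = \sqrt{71 + 60} = \sqrt{131}$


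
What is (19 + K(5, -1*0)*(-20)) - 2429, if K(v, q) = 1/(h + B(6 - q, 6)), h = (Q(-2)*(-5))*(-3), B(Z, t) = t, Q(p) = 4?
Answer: -79540/33 ≈ -2410.3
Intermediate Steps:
h = 60 (h = (4*(-5))*(-3) = -20*(-3) = 60)
K(v, q) = 1/66 (K(v, q) = 1/(60 + 6) = 1/66)
(19 + K(5, -1*0)*(-20)) - 2429 = (19 + (1/66)*(-20)) - 2429 = (19 - 10/33) - 2429 = 617/33 - 2429 = -79540/33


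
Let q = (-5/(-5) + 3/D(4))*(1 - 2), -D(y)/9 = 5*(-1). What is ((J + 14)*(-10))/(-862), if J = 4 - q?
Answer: 286/1293 ≈ 0.22119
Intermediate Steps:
D(y) = 45 (D(y) = -45*(-1) = -9*(-5) = 45)
q = -16/15 (q = (-5/(-5) + 3/45)*(1 - 2) = (-5*(-⅕) + 3*(1/45))*(-1) = (1 + 1/15)*(-1) = (16/15)*(-1) = -16/15 ≈ -1.0667)
J = 76/15 (J = 4 - 1*(-16/15) = 4 + 16/15 = 76/15 ≈ 5.0667)
((J + 14)*(-10))/(-862) = ((76/15 + 14)*(-10))/(-862) = ((286/15)*(-10))*(-1/862) = -572/3*(-1/862) = 286/1293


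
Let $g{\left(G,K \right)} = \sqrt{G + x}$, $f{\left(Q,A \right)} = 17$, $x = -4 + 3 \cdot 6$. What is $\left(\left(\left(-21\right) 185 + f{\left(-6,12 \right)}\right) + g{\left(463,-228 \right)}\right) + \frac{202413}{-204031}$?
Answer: $- \frac{789394321}{204031} + 3 \sqrt{53} \approx -3847.2$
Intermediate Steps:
$x = 14$ ($x = -4 + 18 = 14$)
$g{\left(G,K \right)} = \sqrt{14 + G}$ ($g{\left(G,K \right)} = \sqrt{G + 14} = \sqrt{14 + G}$)
$\left(\left(\left(-21\right) 185 + f{\left(-6,12 \right)}\right) + g{\left(463,-228 \right)}\right) + \frac{202413}{-204031} = \left(\left(\left(-21\right) 185 + 17\right) + \sqrt{14 + 463}\right) + \frac{202413}{-204031} = \left(\left(-3885 + 17\right) + \sqrt{477}\right) + 202413 \left(- \frac{1}{204031}\right) = \left(-3868 + 3 \sqrt{53}\right) - \frac{202413}{204031} = - \frac{789394321}{204031} + 3 \sqrt{53}$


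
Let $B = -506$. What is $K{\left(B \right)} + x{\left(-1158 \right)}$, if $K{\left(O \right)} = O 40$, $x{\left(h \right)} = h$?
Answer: $-21398$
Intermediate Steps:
$K{\left(O \right)} = 40 O$
$K{\left(B \right)} + x{\left(-1158 \right)} = 40 \left(-506\right) - 1158 = -20240 - 1158 = -21398$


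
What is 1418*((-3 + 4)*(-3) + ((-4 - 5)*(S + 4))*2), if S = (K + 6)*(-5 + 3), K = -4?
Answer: -4254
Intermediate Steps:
S = -4 (S = (-4 + 6)*(-5 + 3) = 2*(-2) = -4)
1418*((-3 + 4)*(-3) + ((-4 - 5)*(S + 4))*2) = 1418*((-3 + 4)*(-3) + ((-4 - 5)*(-4 + 4))*2) = 1418*(1*(-3) - 9*0*2) = 1418*(-3 + 0*2) = 1418*(-3 + 0) = 1418*(-3) = -4254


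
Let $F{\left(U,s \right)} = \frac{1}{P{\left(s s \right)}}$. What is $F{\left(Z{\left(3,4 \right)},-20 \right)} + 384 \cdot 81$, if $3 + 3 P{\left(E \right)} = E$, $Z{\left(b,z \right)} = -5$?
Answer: $\frac{12348291}{397} \approx 31104.0$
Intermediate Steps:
$P{\left(E \right)} = -1 + \frac{E}{3}$
$F{\left(U,s \right)} = \frac{1}{-1 + \frac{s^{2}}{3}}$ ($F{\left(U,s \right)} = \frac{1}{-1 + \frac{s s}{3}} = \frac{1}{-1 + \frac{s^{2}}{3}}$)
$F{\left(Z{\left(3,4 \right)},-20 \right)} + 384 \cdot 81 = \frac{3}{-3 + \left(-20\right)^{2}} + 384 \cdot 81 = \frac{3}{-3 + 400} + 31104 = \frac{3}{397} + 31104 = \frac{12348291}{397}$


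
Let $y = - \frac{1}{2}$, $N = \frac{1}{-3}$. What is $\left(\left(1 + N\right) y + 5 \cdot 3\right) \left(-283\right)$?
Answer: $- \frac{12452}{3} \approx -4150.7$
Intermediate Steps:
$N = - \frac{1}{3} \approx -0.33333$
$y = - \frac{1}{2}$ ($y = \left(-1\right) \frac{1}{2} = - \frac{1}{2} \approx -0.5$)
$\left(\left(1 + N\right) y + 5 \cdot 3\right) \left(-283\right) = \left(\left(1 - \frac{1}{3}\right) \left(- \frac{1}{2}\right) + 5 \cdot 3\right) \left(-283\right) = \left(\frac{2}{3} \left(- \frac{1}{2}\right) + 15\right) \left(-283\right) = \left(- \frac{1}{3} + 15\right) \left(-283\right) = \frac{44}{3} \left(-283\right) = - \frac{12452}{3}$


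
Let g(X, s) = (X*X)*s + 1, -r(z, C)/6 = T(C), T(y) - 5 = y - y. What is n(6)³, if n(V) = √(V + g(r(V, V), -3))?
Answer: -2693*I*√2693 ≈ -1.3975e+5*I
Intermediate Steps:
T(y) = 5 (T(y) = 5 + (y - y) = 5 + 0 = 5)
r(z, C) = -30 (r(z, C) = -6*5 = -30)
g(X, s) = 1 + s*X² (g(X, s) = X²*s + 1 = s*X² + 1 = 1 + s*X²)
n(V) = √(-2699 + V) (n(V) = √(V + (1 - 3*(-30)²)) = √(V + (1 - 3*900)) = √(V + (1 - 2700)) = √(V - 2699) = √(-2699 + V))
n(6)³ = (√(-2699 + 6))³ = (√(-2693))³ = (I*√2693)³ = -2693*I*√2693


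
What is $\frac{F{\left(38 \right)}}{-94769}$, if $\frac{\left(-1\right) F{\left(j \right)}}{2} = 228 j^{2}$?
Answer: $\frac{658464}{94769} \approx 6.9481$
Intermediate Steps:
$F{\left(j \right)} = - 456 j^{2}$ ($F{\left(j \right)} = - 2 \cdot 228 j^{2} = - 456 j^{2}$)
$\frac{F{\left(38 \right)}}{-94769} = \frac{\left(-456\right) 38^{2}}{-94769} = \left(-456\right) 1444 \left(- \frac{1}{94769}\right) = \left(-658464\right) \left(- \frac{1}{94769}\right) = \frac{658464}{94769}$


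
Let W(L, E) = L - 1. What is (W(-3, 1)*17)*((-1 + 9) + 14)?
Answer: -1496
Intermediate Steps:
W(L, E) = -1 + L
(W(-3, 1)*17)*((-1 + 9) + 14) = ((-1 - 3)*17)*((-1 + 9) + 14) = (-4*17)*(8 + 14) = -68*22 = -1496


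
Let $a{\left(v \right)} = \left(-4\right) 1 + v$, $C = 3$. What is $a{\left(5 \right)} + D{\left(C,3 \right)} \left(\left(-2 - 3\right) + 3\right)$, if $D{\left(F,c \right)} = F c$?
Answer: $-17$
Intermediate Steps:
$a{\left(v \right)} = -4 + v$
$a{\left(5 \right)} + D{\left(C,3 \right)} \left(\left(-2 - 3\right) + 3\right) = \left(-4 + 5\right) + 3 \cdot 3 \left(\left(-2 - 3\right) + 3\right) = 1 + 9 \left(-5 + 3\right) = 1 + 9 \left(-2\right) = 1 - 18 = -17$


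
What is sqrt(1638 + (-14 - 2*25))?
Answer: sqrt(1574) ≈ 39.674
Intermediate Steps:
sqrt(1638 + (-14 - 2*25)) = sqrt(1638 + (-14 - 50)) = sqrt(1638 - 64) = sqrt(1574)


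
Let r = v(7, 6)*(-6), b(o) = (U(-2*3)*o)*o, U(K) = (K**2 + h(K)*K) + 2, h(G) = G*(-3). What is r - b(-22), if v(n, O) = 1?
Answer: 33874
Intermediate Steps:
h(G) = -3*G
U(K) = 2 - 2*K**2 (U(K) = (K**2 + (-3*K)*K) + 2 = (K**2 - 3*K**2) + 2 = -2*K**2 + 2 = 2 - 2*K**2)
b(o) = -70*o**2 (b(o) = ((2 - 2*(-2*3)**2)*o)*o = ((2 - 2*(-6)**2)*o)*o = ((2 - 2*36)*o)*o = ((2 - 72)*o)*o = (-70*o)*o = -70*o**2)
r = -6 (r = 1*(-6) = -6)
r - b(-22) = -6 - (-70)*(-22)**2 = -6 - (-70)*484 = -6 - 1*(-33880) = -6 + 33880 = 33874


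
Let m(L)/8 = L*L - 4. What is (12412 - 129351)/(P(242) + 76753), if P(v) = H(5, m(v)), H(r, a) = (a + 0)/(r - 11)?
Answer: 116939/1327 ≈ 88.123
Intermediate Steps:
m(L) = -32 + 8*L² (m(L) = 8*(L*L - 4) = 8*(L² - 4) = 8*(-4 + L²) = -32 + 8*L²)
H(r, a) = a/(-11 + r)
P(v) = 16/3 - 4*v²/3 (P(v) = (-32 + 8*v²)/(-11 + 5) = (-32 + 8*v²)/(-6) = (-32 + 8*v²)*(-⅙) = 16/3 - 4*v²/3)
(12412 - 129351)/(P(242) + 76753) = (12412 - 129351)/((16/3 - 4/3*242²) + 76753) = -116939/((16/3 - 4/3*58564) + 76753) = -116939/((16/3 - 234256/3) + 76753) = -116939/(-78080 + 76753) = -116939/(-1327) = -116939*(-1/1327) = 116939/1327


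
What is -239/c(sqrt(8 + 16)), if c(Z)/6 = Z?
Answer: -239*sqrt(6)/72 ≈ -8.1310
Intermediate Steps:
c(Z) = 6*Z
-239/c(sqrt(8 + 16)) = -239*1/(6*sqrt(8 + 16)) = -239*sqrt(6)/72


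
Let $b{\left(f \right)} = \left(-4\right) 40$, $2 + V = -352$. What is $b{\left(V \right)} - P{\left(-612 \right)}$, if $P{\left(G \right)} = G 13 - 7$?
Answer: $7803$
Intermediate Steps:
$V = -354$ ($V = -2 - 352 = -354$)
$P{\left(G \right)} = -7 + 13 G$ ($P{\left(G \right)} = 13 G - 7 = -7 + 13 G$)
$b{\left(f \right)} = -160$
$b{\left(V \right)} - P{\left(-612 \right)} = -160 - \left(-7 + 13 \left(-612\right)\right) = -160 - \left(-7 - 7956\right) = -160 - -7963 = -160 + 7963 = 7803$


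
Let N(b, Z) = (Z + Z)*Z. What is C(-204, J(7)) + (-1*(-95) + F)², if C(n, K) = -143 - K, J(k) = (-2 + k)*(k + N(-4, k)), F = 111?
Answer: 41768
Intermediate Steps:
N(b, Z) = 2*Z² (N(b, Z) = (2*Z)*Z = 2*Z²)
J(k) = (-2 + k)*(k + 2*k²)
C(-204, J(7)) + (-1*(-95) + F)² = (-143 - 7*(-2 - 3*7 + 2*7²)) + (-1*(-95) + 111)² = (-143 - 7*(-2 - 21 + 2*49)) + (95 + 111)² = (-143 - 7*(-2 - 21 + 98)) + 206² = (-143 - 7*75) + 42436 = (-143 - 1*525) + 42436 = (-143 - 525) + 42436 = -668 + 42436 = 41768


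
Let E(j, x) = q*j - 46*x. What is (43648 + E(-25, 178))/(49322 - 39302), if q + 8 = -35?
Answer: 7307/2004 ≈ 3.6462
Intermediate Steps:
q = -43 (q = -8 - 35 = -43)
E(j, x) = -46*x - 43*j (E(j, x) = -43*j - 46*x = -46*x - 43*j)
(43648 + E(-25, 178))/(49322 - 39302) = (43648 + (-46*178 - 43*(-25)))/(49322 - 39302) = (43648 + (-8188 + 1075))/10020 = (43648 - 7113)*(1/10020) = 36535*(1/10020) = 7307/2004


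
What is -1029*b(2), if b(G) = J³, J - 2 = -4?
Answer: 8232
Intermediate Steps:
J = -2 (J = 2 - 4 = -2)
b(G) = -8 (b(G) = (-2)³ = -8)
-1029*b(2) = -1029*(-8) = 8232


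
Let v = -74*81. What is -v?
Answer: 5994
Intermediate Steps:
v = -5994
-v = -1*(-5994) = 5994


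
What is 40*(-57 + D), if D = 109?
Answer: 2080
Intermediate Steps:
40*(-57 + D) = 40*(-57 + 109) = 40*52 = 2080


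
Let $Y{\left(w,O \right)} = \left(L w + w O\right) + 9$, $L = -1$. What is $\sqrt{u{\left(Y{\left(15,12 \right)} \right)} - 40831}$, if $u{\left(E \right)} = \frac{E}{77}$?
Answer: $\frac{i \sqrt{242073601}}{77} \approx 202.06 i$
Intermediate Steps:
$Y{\left(w,O \right)} = 9 - w + O w$ ($Y{\left(w,O \right)} = \left(- w + w O\right) + 9 = \left(- w + O w\right) + 9 = 9 - w + O w$)
$u{\left(E \right)} = \frac{E}{77}$ ($u{\left(E \right)} = E \frac{1}{77} = \frac{E}{77}$)
$\sqrt{u{\left(Y{\left(15,12 \right)} \right)} - 40831} = \sqrt{\frac{9 - 15 + 12 \cdot 15}{77} - 40831} = \sqrt{\frac{9 - 15 + 180}{77} - 40831} = \sqrt{\frac{1}{77} \cdot 174 - 40831} = \sqrt{\frac{174}{77} - 40831} = \sqrt{- \frac{3143813}{77}} = \frac{i \sqrt{242073601}}{77}$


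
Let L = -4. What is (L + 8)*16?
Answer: 64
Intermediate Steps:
(L + 8)*16 = (-4 + 8)*16 = 4*16 = 64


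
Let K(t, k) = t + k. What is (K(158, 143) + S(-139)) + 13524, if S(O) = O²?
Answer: 33146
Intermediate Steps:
K(t, k) = k + t
(K(158, 143) + S(-139)) + 13524 = ((143 + 158) + (-139)²) + 13524 = (301 + 19321) + 13524 = 19622 + 13524 = 33146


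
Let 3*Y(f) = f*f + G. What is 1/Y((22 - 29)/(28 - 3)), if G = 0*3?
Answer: 1875/49 ≈ 38.265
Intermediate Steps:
G = 0
Y(f) = f²/3 (Y(f) = (f*f + 0)/3 = (f² + 0)/3 = f²/3)
1/Y((22 - 29)/(28 - 3)) = 1/(((22 - 29)/(28 - 3))²/3) = 1/((-7/25)²/3) = 1/((⅓)*(49/625)) = 1/(49/1875) = 1875/49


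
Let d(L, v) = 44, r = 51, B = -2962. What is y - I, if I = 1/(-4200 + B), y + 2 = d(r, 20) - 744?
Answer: -5027723/7162 ≈ -702.00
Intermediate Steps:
y = -702 (y = -2 + (44 - 744) = -2 - 700 = -702)
I = -1/7162 (I = 1/(-4200 - 2962) = 1/(-7162) = -1/7162 ≈ -0.00013963)
y - I = -702 - 1*(-1/7162) = -702 + 1/7162 = -5027723/7162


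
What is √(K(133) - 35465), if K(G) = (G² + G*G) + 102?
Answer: √15 ≈ 3.8730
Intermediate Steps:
K(G) = 102 + 2*G² (K(G) = (G² + G²) + 102 = 2*G² + 102 = 102 + 2*G²)
√(K(133) - 35465) = √((102 + 2*133²) - 35465) = √((102 + 2*17689) - 35465) = √((102 + 35378) - 35465) = √(35480 - 35465) = √15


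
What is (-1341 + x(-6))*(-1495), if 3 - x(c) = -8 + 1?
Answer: 1989845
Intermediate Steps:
x(c) = 10 (x(c) = 3 - (-8 + 1) = 3 - 1*(-7) = 3 + 7 = 10)
(-1341 + x(-6))*(-1495) = (-1341 + 10)*(-1495) = -1331*(-1495) = 1989845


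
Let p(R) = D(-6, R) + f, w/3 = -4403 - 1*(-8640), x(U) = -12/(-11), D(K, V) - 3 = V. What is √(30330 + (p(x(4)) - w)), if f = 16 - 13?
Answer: 3*√236973/11 ≈ 132.76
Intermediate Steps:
D(K, V) = 3 + V
f = 3
x(U) = 12/11 (x(U) = -12*(-1/11) = 12/11)
w = 12711 (w = 3*(-4403 - 1*(-8640)) = 3*(-4403 + 8640) = 3*4237 = 12711)
p(R) = 6 + R (p(R) = (3 + R) + 3 = 6 + R)
√(30330 + (p(x(4)) - w)) = √(30330 + ((6 + 12/11) - 1*12711)) = √(30330 + (78/11 - 12711)) = √(30330 - 139743/11) = √(193887/11) = 3*√236973/11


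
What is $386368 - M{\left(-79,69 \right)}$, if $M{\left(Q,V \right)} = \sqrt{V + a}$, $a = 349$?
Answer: $386368 - \sqrt{418} \approx 3.8635 \cdot 10^{5}$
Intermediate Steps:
$M{\left(Q,V \right)} = \sqrt{349 + V}$ ($M{\left(Q,V \right)} = \sqrt{V + 349} = \sqrt{349 + V}$)
$386368 - M{\left(-79,69 \right)} = 386368 - \sqrt{349 + 69} = 386368 - \sqrt{418}$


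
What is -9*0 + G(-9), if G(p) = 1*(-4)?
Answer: -4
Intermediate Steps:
G(p) = -4
-9*0 + G(-9) = -9*0 - 4 = 0 - 4 = -4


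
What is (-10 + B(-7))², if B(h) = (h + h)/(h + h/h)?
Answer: 529/9 ≈ 58.778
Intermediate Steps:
B(h) = 2*h/(1 + h) (B(h) = (2*h)/(h + 1) = (2*h)/(1 + h) = 2*h/(1 + h))
(-10 + B(-7))² = (-10 + 2*(-7)/(1 - 7))² = (-10 + 2*(-7)/(-6))² = (-10 + 2*(-7)*(-⅙))² = (-10 + 7/3)² = (-23/3)² = 529/9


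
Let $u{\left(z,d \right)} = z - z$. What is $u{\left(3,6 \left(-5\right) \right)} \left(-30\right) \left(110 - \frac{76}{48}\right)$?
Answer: $0$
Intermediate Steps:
$u{\left(z,d \right)} = 0$
$u{\left(3,6 \left(-5\right) \right)} \left(-30\right) \left(110 - \frac{76}{48}\right) = 0 \left(-30\right) \left(110 - \frac{76}{48}\right) = 0 \left(110 - 76 \cdot \frac{1}{48}\right) = 0 \left(110 - \frac{19}{12}\right) = 0 \cdot \frac{1301}{12} = 0$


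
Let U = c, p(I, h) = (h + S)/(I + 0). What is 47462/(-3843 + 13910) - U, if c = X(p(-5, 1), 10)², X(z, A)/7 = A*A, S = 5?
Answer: -4932782538/10067 ≈ -4.9000e+5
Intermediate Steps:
p(I, h) = (5 + h)/I (p(I, h) = (h + 5)/(I + 0) = (5 + h)/I)
X(z, A) = 7*A² (X(z, A) = 7*(A*A) = 7*A²)
c = 490000 (c = (7*10²)² = (7*100)² = 700² = 490000)
U = 490000
47462/(-3843 + 13910) - U = 47462/(-3843 + 13910) - 1*490000 = 47462/10067 - 490000 = -4932782538/10067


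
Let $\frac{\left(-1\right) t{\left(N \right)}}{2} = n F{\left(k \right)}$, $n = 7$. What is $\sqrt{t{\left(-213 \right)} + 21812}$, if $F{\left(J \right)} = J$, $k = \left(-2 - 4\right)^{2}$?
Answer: $2 \sqrt{5327} \approx 145.97$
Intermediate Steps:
$k = 36$ ($k = \left(-6\right)^{2} = 36$)
$t{\left(N \right)} = -504$ ($t{\left(N \right)} = - 2 \cdot 7 \cdot 36 = \left(-2\right) 252 = -504$)
$\sqrt{t{\left(-213 \right)} + 21812} = \sqrt{-504 + 21812} = \sqrt{21308} = 2 \sqrt{5327}$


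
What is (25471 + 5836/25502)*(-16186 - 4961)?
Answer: -6868199613933/12751 ≈ -5.3864e+8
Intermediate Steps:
(25471 + 5836/25502)*(-16186 - 4961) = (25471 + 5836*(1/25502))*(-21147) = (25471 + 2918/12751)*(-21147) = (324783639/12751)*(-21147) = -6868199613933/12751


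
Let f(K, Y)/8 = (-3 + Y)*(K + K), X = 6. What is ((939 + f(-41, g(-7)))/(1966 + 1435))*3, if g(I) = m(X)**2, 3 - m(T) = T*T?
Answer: -2134431/3401 ≈ -627.59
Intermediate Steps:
m(T) = 3 - T**2 (m(T) = 3 - T*T = 3 - T**2)
g(I) = 1089 (g(I) = (3 - 1*6**2)**2 = (3 - 1*36)**2 = (3 - 36)**2 = (-33)**2 = 1089)
f(K, Y) = 16*K*(-3 + Y) (f(K, Y) = 8*((-3 + Y)*(K + K)) = 8*((-3 + Y)*(2*K)) = 8*(2*K*(-3 + Y)) = 16*K*(-3 + Y))
((939 + f(-41, g(-7)))/(1966 + 1435))*3 = ((939 + 16*(-41)*(-3 + 1089))/(1966 + 1435))*3 = ((939 + 16*(-41)*1086)/3401)*3 = ((939 - 712416)*(1/3401))*3 = -711477*1/3401*3 = -711477/3401*3 = -2134431/3401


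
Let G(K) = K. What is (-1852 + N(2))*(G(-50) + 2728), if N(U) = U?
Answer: -4954300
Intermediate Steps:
(-1852 + N(2))*(G(-50) + 2728) = (-1852 + 2)*(-50 + 2728) = -1850*2678 = -4954300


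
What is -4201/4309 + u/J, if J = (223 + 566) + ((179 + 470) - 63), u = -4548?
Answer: -25373707/5924875 ≈ -4.2826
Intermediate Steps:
J = 1375 (J = 789 + (649 - 63) = 789 + 586 = 1375)
-4201/4309 + u/J = -4201/4309 - 4548/1375 = -25373707/5924875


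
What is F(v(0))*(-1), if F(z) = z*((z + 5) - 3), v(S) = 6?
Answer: -48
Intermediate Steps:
F(z) = z*(2 + z) (F(z) = z*((5 + z) - 3) = z*(2 + z))
F(v(0))*(-1) = (6*(2 + 6))*(-1) = (6*8)*(-1) = 48*(-1) = -48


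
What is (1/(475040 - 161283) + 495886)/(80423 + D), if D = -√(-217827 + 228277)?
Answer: 4170943298302123/676444245075201 + 259312839505*√418/676444245075201 ≈ 6.1738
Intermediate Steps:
D = -5*√418 (D = -√10450 = -5*√418 ≈ -102.23)
(1/(475040 - 161283) + 495886)/(80423 + D) = (1/(475040 - 161283) + 495886)/(80423 - 5*√418) = (1/313757 + 495886)/(80423 - 5*√418) = 155587703703/(313757*(80423 - 5*√418))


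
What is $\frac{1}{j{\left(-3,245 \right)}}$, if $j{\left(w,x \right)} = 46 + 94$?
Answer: $\frac{1}{140} \approx 0.0071429$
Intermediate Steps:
$j{\left(w,x \right)} = 140$
$\frac{1}{j{\left(-3,245 \right)}} = \frac{1}{140}$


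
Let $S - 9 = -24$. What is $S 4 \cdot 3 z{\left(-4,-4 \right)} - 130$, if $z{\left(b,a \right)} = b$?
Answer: $590$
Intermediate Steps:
$S = -15$ ($S = 9 - 24 = -15$)
$S 4 \cdot 3 z{\left(-4,-4 \right)} - 130 = - 15 \cdot 4 \cdot 3 \left(-4\right) - 130 = - 15 \cdot 12 \left(-4\right) - 130 = \left(-15\right) \left(-48\right) - 130 = 720 - 130 = 590$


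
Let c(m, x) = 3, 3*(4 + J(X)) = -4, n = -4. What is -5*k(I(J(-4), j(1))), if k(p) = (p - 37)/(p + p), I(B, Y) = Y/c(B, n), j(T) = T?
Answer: 275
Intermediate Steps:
J(X) = -16/3 (J(X) = -4 + (⅓)*(-4) = -4 - 4/3 = -16/3)
I(B, Y) = Y/3
k(p) = (-37 + p)/(2*p) (k(p) = (-37 + p)/((2*p)) = (-37 + p)*(1/(2*p)) = (-37 + p)/(2*p))
-5*k(I(J(-4), j(1))) = -5*(-37 + (⅓)*1)/(2*((⅓)*1)) = -5*(-37 + ⅓)/(2*⅓) = -5*3*(-110)/(2*3) = -5*(-55) = 275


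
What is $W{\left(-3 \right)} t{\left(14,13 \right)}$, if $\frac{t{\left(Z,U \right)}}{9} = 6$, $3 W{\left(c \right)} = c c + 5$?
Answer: $252$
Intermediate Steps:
$W{\left(c \right)} = \frac{5}{3} + \frac{c^{2}}{3}$ ($W{\left(c \right)} = \frac{c c + 5}{3} = \frac{c^{2} + 5}{3} = \frac{5 + c^{2}}{3} = \frac{5}{3} + \frac{c^{2}}{3}$)
$t{\left(Z,U \right)} = 54$ ($t{\left(Z,U \right)} = 9 \cdot 6 = 54$)
$W{\left(-3 \right)} t{\left(14,13 \right)} = \left(\frac{5}{3} + \frac{\left(-3\right)^{2}}{3}\right) 54 = \left(\frac{5}{3} + \frac{1}{3} \cdot 9\right) 54 = \left(\frac{5}{3} + 3\right) 54 = \frac{14}{3} \cdot 54 = 252$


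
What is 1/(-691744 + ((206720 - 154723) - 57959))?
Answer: -1/697706 ≈ -1.4333e-6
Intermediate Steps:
1/(-691744 + ((206720 - 154723) - 57959)) = 1/(-691744 + (51997 - 57959)) = 1/(-691744 - 5962) = 1/(-697706) = -1/697706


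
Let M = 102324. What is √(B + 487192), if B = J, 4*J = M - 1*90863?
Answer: √1960229/2 ≈ 700.04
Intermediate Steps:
J = 11461/4 (J = (102324 - 1*90863)/4 = (102324 - 90863)/4 = (¼)*11461 = 11461/4 ≈ 2865.3)
B = 11461/4 ≈ 2865.3
√(B + 487192) = √(11461/4 + 487192) = √(1960229/4) = √1960229/2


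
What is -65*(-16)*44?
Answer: 45760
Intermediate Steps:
-65*(-16)*44 = 1040*44 = 45760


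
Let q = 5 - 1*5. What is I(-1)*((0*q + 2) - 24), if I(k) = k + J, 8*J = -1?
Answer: 99/4 ≈ 24.750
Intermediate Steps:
q = 0 (q = 5 - 5 = 0)
J = -1/8 (J = (1/8)*(-1) = -1/8 ≈ -0.12500)
I(k) = -1/8 + k (I(k) = k - 1/8 = -1/8 + k)
I(-1)*((0*q + 2) - 24) = (-1/8 - 1)*((0*0 + 2) - 24) = -9*((0 + 2) - 24)/8 = -9*(2 - 24)/8 = -9/8*(-22) = 99/4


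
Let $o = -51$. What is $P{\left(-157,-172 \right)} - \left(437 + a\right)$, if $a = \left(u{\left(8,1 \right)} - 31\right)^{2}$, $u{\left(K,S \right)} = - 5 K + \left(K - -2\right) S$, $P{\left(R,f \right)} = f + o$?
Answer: $-4381$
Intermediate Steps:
$P{\left(R,f \right)} = -51 + f$ ($P{\left(R,f \right)} = f - 51 = -51 + f$)
$u{\left(K,S \right)} = - 5 K + S \left(2 + K\right)$ ($u{\left(K,S \right)} = - 5 K + \left(K + 2\right) S = - 5 K + \left(2 + K\right) S = - 5 K + S \left(2 + K\right)$)
$a = 3721$ ($a = \left(\left(\left(-5\right) 8 + 2 \cdot 1 + 8 \cdot 1\right) - 31\right)^{2} = \left(\left(-40 + 2 + 8\right) - 31\right)^{2} = \left(-30 - 31\right)^{2} = \left(-61\right)^{2} = 3721$)
$P{\left(-157,-172 \right)} - \left(437 + a\right) = \left(-51 - 172\right) - \left(437 + 3721\right) = -223 - 4158 = -4381$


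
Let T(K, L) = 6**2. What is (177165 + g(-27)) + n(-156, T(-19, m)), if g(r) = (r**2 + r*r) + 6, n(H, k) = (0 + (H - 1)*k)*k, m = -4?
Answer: -24843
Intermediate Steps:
T(K, L) = 36
n(H, k) = k**2*(-1 + H) (n(H, k) = (0 + (-1 + H)*k)*k = (0 + k*(-1 + H))*k = (k*(-1 + H))*k = k**2*(-1 + H))
g(r) = 6 + 2*r**2 (g(r) = (r**2 + r**2) + 6 = 2*r**2 + 6 = 6 + 2*r**2)
(177165 + g(-27)) + n(-156, T(-19, m)) = (177165 + (6 + 2*(-27)**2)) + 36**2*(-1 - 156) = (177165 + (6 + 2*729)) + 1296*(-157) = (177165 + (6 + 1458)) - 203472 = (177165 + 1464) - 203472 = 178629 - 203472 = -24843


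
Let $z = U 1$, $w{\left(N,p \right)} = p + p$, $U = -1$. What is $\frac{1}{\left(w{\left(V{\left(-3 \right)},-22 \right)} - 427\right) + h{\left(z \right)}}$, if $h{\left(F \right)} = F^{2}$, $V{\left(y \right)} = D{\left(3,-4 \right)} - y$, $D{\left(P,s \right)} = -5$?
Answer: $- \frac{1}{470} \approx -0.0021277$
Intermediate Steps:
$V{\left(y \right)} = -5 - y$
$w{\left(N,p \right)} = 2 p$
$z = -1$ ($z = \left(-1\right) 1 = -1$)
$\frac{1}{\left(w{\left(V{\left(-3 \right)},-22 \right)} - 427\right) + h{\left(z \right)}} = \frac{1}{\left(2 \left(-22\right) - 427\right) + \left(-1\right)^{2}} = \frac{1}{\left(-44 - 427\right) + 1} = \frac{1}{-471 + 1} = \frac{1}{-470} = - \frac{1}{470}$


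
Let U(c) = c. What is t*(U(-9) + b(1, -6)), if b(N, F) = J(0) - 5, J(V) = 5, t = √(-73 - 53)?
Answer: -27*I*√14 ≈ -101.02*I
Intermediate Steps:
t = 3*I*√14 (t = √(-126) = 3*I*√14 ≈ 11.225*I)
b(N, F) = 0 (b(N, F) = 5 - 5 = 0)
t*(U(-9) + b(1, -6)) = (3*I*√14)*(-9 + 0) = (3*I*√14)*(-9) = -27*I*√14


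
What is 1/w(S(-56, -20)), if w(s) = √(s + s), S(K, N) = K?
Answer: -I*√7/28 ≈ -0.094491*I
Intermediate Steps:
w(s) = √2*√s (w(s) = √(2*s) = √2*√s)
1/w(S(-56, -20)) = 1/(√2*√(-56)) = 1/(√2*(2*I*√14)) = 1/(4*I*√7) = -I*√7/28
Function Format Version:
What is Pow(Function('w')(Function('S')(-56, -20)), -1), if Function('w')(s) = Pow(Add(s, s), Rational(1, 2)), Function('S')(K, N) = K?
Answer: Mul(Rational(-1, 28), I, Pow(7, Rational(1, 2))) ≈ Mul(-0.094491, I)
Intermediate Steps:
Function('w')(s) = Mul(Pow(2, Rational(1, 2)), Pow(s, Rational(1, 2))) (Function('w')(s) = Pow(Mul(2, s), Rational(1, 2)) = Mul(Pow(2, Rational(1, 2)), Pow(s, Rational(1, 2))))
Pow(Function('w')(Function('S')(-56, -20)), -1) = Pow(Mul(Pow(2, Rational(1, 2)), Pow(-56, Rational(1, 2))), -1) = Pow(Mul(Pow(2, Rational(1, 2)), Mul(2, I, Pow(14, Rational(1, 2)))), -1) = Pow(Mul(4, I, Pow(7, Rational(1, 2))), -1) = Mul(Rational(-1, 28), I, Pow(7, Rational(1, 2)))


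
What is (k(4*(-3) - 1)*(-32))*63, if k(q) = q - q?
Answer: 0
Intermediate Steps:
k(q) = 0
(k(4*(-3) - 1)*(-32))*63 = (0*(-32))*63 = 0*63 = 0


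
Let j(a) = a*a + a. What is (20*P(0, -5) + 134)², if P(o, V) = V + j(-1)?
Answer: 1156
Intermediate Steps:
j(a) = a + a² (j(a) = a² + a = a + a²)
P(o, V) = V (P(o, V) = V - (1 - 1) = V - 1*0 = V + 0 = V)
(20*P(0, -5) + 134)² = (20*(-5) + 134)² = (-100 + 134)² = 34² = 1156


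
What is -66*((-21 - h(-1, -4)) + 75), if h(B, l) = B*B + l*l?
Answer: -2442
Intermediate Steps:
h(B, l) = B² + l²
-66*((-21 - h(-1, -4)) + 75) = -66*((-21 - ((-1)² + (-4)²)) + 75) = -66*((-21 - (1 + 16)) + 75) = -66*((-21 - 1*17) + 75) = -66*((-21 - 17) + 75) = -66*(-38 + 75) = -66*37 = -2442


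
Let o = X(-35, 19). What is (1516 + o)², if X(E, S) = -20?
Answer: 2238016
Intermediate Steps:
o = -20
(1516 + o)² = (1516 - 20)² = 1496² = 2238016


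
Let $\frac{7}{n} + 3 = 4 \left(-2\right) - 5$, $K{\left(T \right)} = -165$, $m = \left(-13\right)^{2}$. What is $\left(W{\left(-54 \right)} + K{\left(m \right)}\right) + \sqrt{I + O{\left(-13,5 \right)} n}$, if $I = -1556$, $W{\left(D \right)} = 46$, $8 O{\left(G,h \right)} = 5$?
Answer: $-119 + \frac{i \sqrt{398406}}{16} \approx -119.0 + 39.45 i$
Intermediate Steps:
$O{\left(G,h \right)} = \frac{5}{8}$ ($O{\left(G,h \right)} = \frac{1}{8} \cdot 5 = \frac{5}{8}$)
$m = 169$
$n = - \frac{7}{16}$ ($n = \frac{7}{-3 + \left(4 \left(-2\right) - 5\right)} = \frac{7}{-3 - 13} = \frac{7}{-16} = 7 \left(- \frac{1}{16}\right) = - \frac{7}{16} \approx -0.4375$)
$\left(W{\left(-54 \right)} + K{\left(m \right)}\right) + \sqrt{I + O{\left(-13,5 \right)} n} = \left(46 - 165\right) + \sqrt{-1556 + \frac{5}{8} \left(- \frac{7}{16}\right)} = -119 + \sqrt{-1556 - \frac{35}{128}} = -119 + \sqrt{- \frac{199203}{128}} = -119 + \frac{i \sqrt{398406}}{16}$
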